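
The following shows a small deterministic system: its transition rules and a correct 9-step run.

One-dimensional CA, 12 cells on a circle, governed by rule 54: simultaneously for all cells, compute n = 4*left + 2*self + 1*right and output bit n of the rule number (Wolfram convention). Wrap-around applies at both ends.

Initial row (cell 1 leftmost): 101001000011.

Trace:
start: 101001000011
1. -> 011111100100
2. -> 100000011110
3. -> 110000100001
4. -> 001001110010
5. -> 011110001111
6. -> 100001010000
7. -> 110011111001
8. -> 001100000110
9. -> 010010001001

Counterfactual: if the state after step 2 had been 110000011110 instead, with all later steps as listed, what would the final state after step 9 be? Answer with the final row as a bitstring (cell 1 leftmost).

state after step 2 := 110000011110
3. -> 001000100001
4. -> 111101110011
5. -> 000010001100
6. -> 000111010010
7. -> 001000111111
8. -> 111101000000
9. -> 000011100001

000011100001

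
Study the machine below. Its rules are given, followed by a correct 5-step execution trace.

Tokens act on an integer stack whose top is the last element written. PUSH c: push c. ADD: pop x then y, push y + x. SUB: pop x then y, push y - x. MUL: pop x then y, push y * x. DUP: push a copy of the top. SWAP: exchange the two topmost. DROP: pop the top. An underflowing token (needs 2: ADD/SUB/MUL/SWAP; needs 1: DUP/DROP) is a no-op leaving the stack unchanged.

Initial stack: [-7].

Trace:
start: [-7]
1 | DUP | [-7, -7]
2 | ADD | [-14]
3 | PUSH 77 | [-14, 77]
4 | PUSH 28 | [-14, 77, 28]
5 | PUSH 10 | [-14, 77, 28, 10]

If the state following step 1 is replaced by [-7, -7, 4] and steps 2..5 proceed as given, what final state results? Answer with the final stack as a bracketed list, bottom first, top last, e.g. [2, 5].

[-7, -3, 77, 28, 10]

state after step 1 := [-7, -7, 4]
2 | ADD | [-7, -3]
3 | PUSH 77 | [-7, -3, 77]
4 | PUSH 28 | [-7, -3, 77, 28]
5 | PUSH 10 | [-7, -3, 77, 28, 10]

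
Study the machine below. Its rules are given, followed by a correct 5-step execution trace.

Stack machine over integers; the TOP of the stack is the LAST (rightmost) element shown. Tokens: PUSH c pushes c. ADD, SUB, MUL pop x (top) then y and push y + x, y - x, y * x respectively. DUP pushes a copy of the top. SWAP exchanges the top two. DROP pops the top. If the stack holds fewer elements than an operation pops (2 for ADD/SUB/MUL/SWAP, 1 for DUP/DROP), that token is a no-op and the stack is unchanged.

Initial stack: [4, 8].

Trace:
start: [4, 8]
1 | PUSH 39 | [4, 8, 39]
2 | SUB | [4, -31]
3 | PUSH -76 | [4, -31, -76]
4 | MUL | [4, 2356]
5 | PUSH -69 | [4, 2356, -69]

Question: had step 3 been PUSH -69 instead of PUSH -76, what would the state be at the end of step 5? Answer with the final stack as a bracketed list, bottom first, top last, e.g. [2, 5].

[4, 2139, -69]

(re-executing from step 3 with the substitution; state before step 3: [4, -31])
3 | PUSH -69 | [4, -31, -69]
4 | MUL | [4, 2139]
5 | PUSH -69 | [4, 2139, -69]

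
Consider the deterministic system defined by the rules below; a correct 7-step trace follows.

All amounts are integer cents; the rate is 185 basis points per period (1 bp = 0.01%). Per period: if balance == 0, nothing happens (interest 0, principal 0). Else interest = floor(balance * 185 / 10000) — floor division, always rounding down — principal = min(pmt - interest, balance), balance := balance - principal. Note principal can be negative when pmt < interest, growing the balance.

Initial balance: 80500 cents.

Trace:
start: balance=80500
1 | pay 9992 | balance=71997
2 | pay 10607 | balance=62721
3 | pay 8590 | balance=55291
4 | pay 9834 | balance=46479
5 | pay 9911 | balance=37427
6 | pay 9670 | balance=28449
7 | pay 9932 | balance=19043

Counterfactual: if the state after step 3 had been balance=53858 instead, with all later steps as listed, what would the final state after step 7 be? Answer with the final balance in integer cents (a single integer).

state after step 3 := balance=53858
4 | pay 9834 | balance=45020
5 | pay 9911 | balance=35941
6 | pay 9670 | balance=26935
7 | pay 9932 | balance=17501

17501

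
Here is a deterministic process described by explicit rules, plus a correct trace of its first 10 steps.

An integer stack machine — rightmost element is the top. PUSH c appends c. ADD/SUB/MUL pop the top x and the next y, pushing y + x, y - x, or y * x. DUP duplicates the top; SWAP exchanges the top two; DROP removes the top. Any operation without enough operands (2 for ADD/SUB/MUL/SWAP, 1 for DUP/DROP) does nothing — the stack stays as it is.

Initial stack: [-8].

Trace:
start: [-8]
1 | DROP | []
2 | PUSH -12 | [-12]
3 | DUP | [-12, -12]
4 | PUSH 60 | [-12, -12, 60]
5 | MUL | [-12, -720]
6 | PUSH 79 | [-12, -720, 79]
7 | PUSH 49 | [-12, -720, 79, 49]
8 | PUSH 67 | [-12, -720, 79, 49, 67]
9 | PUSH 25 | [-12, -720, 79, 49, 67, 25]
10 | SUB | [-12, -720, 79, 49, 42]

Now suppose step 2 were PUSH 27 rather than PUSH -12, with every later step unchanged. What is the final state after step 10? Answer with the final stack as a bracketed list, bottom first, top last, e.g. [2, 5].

[27, 1620, 79, 49, 42]

(re-executing from step 2 with the substitution; state before step 2: [])
2 | PUSH 27 | [27]
3 | DUP | [27, 27]
4 | PUSH 60 | [27, 27, 60]
5 | MUL | [27, 1620]
6 | PUSH 79 | [27, 1620, 79]
7 | PUSH 49 | [27, 1620, 79, 49]
8 | PUSH 67 | [27, 1620, 79, 49, 67]
9 | PUSH 25 | [27, 1620, 79, 49, 67, 25]
10 | SUB | [27, 1620, 79, 49, 42]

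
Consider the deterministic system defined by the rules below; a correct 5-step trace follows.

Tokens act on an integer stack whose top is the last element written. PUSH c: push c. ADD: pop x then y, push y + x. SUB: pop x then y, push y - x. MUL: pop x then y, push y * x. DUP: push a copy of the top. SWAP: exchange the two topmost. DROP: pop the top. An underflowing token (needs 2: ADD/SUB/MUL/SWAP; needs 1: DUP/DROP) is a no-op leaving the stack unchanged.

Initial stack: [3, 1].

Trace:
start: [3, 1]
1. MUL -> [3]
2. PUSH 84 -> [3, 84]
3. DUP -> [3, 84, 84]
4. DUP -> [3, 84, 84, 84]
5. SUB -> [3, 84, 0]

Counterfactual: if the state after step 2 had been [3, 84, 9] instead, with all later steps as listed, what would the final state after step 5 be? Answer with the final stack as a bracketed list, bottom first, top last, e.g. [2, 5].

[3, 84, 9, 0]

state after step 2 := [3, 84, 9]
3. DUP -> [3, 84, 9, 9]
4. DUP -> [3, 84, 9, 9, 9]
5. SUB -> [3, 84, 9, 0]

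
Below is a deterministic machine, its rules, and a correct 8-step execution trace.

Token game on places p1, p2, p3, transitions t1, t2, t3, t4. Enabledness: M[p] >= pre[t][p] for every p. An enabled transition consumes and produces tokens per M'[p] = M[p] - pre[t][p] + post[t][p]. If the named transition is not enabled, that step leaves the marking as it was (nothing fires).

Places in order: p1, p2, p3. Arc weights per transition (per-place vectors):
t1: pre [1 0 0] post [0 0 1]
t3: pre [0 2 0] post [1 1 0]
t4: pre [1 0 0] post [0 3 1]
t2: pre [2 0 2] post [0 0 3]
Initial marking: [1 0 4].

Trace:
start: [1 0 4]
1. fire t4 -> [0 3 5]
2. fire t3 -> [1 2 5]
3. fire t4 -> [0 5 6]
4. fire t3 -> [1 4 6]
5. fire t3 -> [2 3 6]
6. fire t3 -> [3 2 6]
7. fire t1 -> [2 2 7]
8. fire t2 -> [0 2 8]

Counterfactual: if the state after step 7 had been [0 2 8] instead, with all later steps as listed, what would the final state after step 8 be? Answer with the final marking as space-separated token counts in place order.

state after step 7 := [0 2 8]
8. fire t2 -> [0 2 8]

0 2 8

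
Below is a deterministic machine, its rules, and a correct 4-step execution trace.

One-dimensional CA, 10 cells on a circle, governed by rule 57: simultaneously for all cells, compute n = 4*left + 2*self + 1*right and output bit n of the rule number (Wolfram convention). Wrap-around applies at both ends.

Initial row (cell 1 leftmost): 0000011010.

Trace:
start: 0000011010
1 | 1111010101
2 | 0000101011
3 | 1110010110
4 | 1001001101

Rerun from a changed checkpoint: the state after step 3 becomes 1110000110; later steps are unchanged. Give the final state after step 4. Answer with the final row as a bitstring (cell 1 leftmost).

state after step 3 := 1110000110
4 | 1001110101

1001110101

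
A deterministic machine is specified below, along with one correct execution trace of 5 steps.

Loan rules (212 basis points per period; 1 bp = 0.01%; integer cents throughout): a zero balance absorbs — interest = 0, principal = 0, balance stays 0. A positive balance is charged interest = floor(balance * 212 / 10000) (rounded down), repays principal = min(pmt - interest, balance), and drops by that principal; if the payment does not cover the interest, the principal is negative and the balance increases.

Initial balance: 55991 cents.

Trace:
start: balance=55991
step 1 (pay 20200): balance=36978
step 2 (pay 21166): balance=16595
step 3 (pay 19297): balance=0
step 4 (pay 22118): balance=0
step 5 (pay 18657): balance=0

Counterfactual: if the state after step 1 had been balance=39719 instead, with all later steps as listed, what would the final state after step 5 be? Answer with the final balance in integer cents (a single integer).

0

state after step 1 := balance=39719
step 2 (pay 21166): balance=19395
step 3 (pay 19297): balance=509
step 4 (pay 22118): balance=0
step 5 (pay 18657): balance=0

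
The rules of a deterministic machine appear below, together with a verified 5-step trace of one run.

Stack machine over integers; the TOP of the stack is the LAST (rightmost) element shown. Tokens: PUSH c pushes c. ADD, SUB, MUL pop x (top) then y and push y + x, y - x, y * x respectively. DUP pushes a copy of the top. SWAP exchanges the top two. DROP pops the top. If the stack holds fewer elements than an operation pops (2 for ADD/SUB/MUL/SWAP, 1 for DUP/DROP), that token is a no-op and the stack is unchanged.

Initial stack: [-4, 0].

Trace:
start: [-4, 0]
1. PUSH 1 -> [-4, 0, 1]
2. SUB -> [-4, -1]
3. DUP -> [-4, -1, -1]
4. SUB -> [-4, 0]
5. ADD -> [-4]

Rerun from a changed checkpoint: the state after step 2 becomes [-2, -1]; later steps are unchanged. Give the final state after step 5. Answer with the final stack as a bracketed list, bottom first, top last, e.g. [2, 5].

state after step 2 := [-2, -1]
3. DUP -> [-2, -1, -1]
4. SUB -> [-2, 0]
5. ADD -> [-2]

[-2]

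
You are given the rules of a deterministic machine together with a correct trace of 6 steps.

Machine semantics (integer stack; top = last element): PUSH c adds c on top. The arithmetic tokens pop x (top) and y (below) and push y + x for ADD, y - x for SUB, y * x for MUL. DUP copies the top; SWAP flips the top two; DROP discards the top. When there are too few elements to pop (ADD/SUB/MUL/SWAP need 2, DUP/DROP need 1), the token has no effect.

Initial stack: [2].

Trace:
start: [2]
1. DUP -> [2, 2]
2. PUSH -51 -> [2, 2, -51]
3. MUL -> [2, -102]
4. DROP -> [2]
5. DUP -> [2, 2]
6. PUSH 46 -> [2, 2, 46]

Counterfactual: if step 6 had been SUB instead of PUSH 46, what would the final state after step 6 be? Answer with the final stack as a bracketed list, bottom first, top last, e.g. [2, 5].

(re-executing from step 6 with the substitution; state before step 6: [2, 2])
6. SUB -> [0]

[0]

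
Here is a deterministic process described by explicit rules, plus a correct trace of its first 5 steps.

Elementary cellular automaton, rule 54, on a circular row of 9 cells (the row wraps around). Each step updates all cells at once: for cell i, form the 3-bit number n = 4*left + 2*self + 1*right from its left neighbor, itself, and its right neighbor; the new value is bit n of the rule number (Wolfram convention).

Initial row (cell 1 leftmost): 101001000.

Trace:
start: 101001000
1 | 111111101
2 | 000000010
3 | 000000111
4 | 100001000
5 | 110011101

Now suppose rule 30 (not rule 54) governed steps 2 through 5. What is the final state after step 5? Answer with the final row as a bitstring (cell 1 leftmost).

111001101

(re-executing steps 2..5 under rule 30; state before step 2: 111111101)
2 | 000000001
3 | 100000011
4 | 010000110
5 | 111001101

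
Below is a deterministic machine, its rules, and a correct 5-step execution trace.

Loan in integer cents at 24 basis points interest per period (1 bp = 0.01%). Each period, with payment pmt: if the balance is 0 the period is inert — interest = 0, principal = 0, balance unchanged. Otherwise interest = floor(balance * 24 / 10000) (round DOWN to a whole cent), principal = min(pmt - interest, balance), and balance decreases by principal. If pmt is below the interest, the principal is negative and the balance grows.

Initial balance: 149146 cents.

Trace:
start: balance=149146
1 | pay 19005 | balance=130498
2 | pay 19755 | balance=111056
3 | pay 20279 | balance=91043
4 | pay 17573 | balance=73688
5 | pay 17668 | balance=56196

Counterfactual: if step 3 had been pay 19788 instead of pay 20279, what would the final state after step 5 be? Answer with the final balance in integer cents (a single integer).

56690

(re-executing from step 3 with the substitution; state before step 3: balance=111056)
3 | pay 19788 | balance=91534
4 | pay 17573 | balance=74180
5 | pay 17668 | balance=56690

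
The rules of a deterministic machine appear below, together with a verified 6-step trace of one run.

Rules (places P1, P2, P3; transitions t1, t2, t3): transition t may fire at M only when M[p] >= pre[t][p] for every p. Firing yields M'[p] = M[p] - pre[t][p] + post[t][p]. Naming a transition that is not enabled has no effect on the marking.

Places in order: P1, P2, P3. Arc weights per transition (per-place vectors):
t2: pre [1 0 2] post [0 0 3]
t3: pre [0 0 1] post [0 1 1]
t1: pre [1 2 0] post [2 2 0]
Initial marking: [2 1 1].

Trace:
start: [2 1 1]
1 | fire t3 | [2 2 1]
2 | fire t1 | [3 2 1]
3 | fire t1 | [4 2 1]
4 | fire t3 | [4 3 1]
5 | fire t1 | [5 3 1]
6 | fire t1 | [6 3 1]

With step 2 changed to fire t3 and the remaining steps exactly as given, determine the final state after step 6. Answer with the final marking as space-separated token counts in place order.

5 4 1

(re-executing from step 2 with the substitution; state before step 2: [2 2 1])
2 | fire t3 | [2 3 1]
3 | fire t1 | [3 3 1]
4 | fire t3 | [3 4 1]
5 | fire t1 | [4 4 1]
6 | fire t1 | [5 4 1]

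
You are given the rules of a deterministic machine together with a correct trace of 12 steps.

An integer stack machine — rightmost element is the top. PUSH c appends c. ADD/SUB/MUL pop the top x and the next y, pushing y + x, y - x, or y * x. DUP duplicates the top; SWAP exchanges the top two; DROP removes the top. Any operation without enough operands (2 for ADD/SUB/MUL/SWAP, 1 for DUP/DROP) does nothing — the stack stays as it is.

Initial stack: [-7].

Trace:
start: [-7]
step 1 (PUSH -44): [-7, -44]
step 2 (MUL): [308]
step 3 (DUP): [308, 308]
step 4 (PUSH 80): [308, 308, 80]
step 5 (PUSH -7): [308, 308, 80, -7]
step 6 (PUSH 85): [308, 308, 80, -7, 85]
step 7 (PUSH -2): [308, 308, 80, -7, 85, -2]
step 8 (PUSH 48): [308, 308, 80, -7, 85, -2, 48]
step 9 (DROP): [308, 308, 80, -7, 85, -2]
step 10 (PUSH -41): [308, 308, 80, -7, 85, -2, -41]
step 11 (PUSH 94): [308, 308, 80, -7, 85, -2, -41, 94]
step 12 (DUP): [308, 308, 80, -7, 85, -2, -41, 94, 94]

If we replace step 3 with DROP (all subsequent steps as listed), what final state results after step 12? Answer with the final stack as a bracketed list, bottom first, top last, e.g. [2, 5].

[80, -7, 85, -2, -41, 94, 94]

(re-executing from step 3 with the substitution; state before step 3: [308])
step 3 (DROP): []
step 4 (PUSH 80): [80]
step 5 (PUSH -7): [80, -7]
step 6 (PUSH 85): [80, -7, 85]
step 7 (PUSH -2): [80, -7, 85, -2]
step 8 (PUSH 48): [80, -7, 85, -2, 48]
step 9 (DROP): [80, -7, 85, -2]
step 10 (PUSH -41): [80, -7, 85, -2, -41]
step 11 (PUSH 94): [80, -7, 85, -2, -41, 94]
step 12 (DUP): [80, -7, 85, -2, -41, 94, 94]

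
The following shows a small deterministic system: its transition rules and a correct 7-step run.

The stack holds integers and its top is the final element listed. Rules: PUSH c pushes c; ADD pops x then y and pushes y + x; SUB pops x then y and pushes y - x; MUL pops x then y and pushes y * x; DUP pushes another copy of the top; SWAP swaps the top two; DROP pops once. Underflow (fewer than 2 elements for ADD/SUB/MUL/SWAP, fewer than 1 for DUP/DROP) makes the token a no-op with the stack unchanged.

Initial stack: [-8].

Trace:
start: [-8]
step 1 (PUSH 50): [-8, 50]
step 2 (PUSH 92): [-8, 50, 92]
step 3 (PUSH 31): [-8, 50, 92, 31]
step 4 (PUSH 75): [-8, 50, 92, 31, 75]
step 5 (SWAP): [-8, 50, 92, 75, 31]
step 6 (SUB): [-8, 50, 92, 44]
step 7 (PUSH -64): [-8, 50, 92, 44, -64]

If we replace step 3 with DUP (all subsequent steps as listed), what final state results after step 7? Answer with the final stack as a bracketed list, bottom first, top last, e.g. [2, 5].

[-8, 50, 92, -17, -64]

(re-executing from step 3 with the substitution; state before step 3: [-8, 50, 92])
step 3 (DUP): [-8, 50, 92, 92]
step 4 (PUSH 75): [-8, 50, 92, 92, 75]
step 5 (SWAP): [-8, 50, 92, 75, 92]
step 6 (SUB): [-8, 50, 92, -17]
step 7 (PUSH -64): [-8, 50, 92, -17, -64]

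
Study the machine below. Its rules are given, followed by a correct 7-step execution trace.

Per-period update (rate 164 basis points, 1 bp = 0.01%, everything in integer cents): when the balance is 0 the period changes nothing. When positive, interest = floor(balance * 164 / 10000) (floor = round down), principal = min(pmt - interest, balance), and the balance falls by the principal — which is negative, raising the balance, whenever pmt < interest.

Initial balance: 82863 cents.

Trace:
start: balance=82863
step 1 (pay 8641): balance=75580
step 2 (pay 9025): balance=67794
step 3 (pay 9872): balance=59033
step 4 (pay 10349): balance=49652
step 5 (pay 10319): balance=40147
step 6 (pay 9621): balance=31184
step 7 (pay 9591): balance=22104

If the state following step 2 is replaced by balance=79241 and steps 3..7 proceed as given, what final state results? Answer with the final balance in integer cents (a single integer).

34520

state after step 2 := balance=79241
step 3 (pay 9872): balance=70668
step 4 (pay 10349): balance=61477
step 5 (pay 10319): balance=52166
step 6 (pay 9621): balance=43400
step 7 (pay 9591): balance=34520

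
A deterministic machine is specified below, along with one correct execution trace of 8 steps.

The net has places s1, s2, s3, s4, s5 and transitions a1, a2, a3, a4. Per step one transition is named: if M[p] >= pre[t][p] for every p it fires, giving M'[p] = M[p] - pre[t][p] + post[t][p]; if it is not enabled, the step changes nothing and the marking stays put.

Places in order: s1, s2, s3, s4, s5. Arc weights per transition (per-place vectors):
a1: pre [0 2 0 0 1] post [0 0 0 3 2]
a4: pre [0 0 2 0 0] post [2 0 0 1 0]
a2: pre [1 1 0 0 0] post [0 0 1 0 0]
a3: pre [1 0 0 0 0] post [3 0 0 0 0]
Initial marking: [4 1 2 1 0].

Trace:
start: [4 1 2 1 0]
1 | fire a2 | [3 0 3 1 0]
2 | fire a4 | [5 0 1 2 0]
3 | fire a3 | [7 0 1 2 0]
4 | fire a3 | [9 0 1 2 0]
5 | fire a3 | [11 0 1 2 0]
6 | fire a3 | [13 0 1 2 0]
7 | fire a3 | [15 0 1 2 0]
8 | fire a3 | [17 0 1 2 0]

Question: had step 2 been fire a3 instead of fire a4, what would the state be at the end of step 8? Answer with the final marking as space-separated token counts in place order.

17 0 3 1 0

(re-executing from step 2 with the substitution; state before step 2: [3 0 3 1 0])
2 | fire a3 | [5 0 3 1 0]
3 | fire a3 | [7 0 3 1 0]
4 | fire a3 | [9 0 3 1 0]
5 | fire a3 | [11 0 3 1 0]
6 | fire a3 | [13 0 3 1 0]
7 | fire a3 | [15 0 3 1 0]
8 | fire a3 | [17 0 3 1 0]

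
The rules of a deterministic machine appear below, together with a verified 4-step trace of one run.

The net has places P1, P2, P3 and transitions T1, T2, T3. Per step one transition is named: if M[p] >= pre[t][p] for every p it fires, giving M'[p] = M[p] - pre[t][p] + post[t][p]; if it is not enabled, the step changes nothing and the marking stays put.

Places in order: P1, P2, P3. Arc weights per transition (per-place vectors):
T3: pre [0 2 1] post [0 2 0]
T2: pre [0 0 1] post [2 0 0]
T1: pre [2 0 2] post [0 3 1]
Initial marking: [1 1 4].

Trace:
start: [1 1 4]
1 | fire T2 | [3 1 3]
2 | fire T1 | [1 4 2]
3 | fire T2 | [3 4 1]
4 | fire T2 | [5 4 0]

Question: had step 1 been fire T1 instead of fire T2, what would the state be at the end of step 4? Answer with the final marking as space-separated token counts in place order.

(re-executing from step 1 with the substitution; state before step 1: [1 1 4])
1 | fire T1 | [1 1 4]
2 | fire T1 | [1 1 4]
3 | fire T2 | [3 1 3]
4 | fire T2 | [5 1 2]

5 1 2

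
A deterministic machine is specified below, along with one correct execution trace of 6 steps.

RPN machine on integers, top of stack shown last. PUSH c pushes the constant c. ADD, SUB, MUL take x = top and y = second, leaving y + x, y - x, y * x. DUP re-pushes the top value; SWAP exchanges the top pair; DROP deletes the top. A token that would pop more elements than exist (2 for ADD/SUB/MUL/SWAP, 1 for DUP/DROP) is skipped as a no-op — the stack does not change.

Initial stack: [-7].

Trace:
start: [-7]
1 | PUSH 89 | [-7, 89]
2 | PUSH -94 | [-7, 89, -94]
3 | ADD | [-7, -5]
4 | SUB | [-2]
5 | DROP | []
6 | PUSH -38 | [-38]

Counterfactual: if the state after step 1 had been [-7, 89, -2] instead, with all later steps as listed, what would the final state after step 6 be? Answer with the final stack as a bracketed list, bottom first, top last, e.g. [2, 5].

state after step 1 := [-7, 89, -2]
2 | PUSH -94 | [-7, 89, -2, -94]
3 | ADD | [-7, 89, -96]
4 | SUB | [-7, 185]
5 | DROP | [-7]
6 | PUSH -38 | [-7, -38]

[-7, -38]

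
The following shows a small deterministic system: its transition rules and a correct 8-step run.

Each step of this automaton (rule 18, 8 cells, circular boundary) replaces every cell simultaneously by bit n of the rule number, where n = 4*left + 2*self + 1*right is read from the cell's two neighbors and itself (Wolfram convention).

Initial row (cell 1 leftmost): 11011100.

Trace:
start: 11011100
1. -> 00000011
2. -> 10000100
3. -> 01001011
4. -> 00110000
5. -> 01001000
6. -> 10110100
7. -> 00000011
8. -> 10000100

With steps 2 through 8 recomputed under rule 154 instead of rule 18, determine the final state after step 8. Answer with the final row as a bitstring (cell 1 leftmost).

(re-executing steps 2..8 under rule 154; state before step 2: 00000011)
2. -> 10000110
3. -> 01001100
4. -> 10111010
5. -> 00110000
6. -> 01101000
7. -> 11000100
8. -> 10101011

10101011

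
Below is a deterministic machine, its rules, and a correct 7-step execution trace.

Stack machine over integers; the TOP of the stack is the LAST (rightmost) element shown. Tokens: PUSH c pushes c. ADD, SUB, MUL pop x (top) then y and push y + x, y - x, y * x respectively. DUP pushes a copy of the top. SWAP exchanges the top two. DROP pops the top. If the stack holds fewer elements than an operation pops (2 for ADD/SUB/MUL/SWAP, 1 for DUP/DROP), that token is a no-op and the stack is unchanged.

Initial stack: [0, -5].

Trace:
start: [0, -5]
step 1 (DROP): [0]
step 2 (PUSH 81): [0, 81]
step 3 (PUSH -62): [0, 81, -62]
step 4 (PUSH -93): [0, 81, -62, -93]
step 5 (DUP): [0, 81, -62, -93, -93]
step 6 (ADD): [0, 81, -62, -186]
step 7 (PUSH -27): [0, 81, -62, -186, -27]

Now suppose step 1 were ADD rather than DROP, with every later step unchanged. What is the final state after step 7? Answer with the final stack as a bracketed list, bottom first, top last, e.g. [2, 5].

(re-executing from step 1 with the substitution; state before step 1: [0, -5])
step 1 (ADD): [-5]
step 2 (PUSH 81): [-5, 81]
step 3 (PUSH -62): [-5, 81, -62]
step 4 (PUSH -93): [-5, 81, -62, -93]
step 5 (DUP): [-5, 81, -62, -93, -93]
step 6 (ADD): [-5, 81, -62, -186]
step 7 (PUSH -27): [-5, 81, -62, -186, -27]

[-5, 81, -62, -186, -27]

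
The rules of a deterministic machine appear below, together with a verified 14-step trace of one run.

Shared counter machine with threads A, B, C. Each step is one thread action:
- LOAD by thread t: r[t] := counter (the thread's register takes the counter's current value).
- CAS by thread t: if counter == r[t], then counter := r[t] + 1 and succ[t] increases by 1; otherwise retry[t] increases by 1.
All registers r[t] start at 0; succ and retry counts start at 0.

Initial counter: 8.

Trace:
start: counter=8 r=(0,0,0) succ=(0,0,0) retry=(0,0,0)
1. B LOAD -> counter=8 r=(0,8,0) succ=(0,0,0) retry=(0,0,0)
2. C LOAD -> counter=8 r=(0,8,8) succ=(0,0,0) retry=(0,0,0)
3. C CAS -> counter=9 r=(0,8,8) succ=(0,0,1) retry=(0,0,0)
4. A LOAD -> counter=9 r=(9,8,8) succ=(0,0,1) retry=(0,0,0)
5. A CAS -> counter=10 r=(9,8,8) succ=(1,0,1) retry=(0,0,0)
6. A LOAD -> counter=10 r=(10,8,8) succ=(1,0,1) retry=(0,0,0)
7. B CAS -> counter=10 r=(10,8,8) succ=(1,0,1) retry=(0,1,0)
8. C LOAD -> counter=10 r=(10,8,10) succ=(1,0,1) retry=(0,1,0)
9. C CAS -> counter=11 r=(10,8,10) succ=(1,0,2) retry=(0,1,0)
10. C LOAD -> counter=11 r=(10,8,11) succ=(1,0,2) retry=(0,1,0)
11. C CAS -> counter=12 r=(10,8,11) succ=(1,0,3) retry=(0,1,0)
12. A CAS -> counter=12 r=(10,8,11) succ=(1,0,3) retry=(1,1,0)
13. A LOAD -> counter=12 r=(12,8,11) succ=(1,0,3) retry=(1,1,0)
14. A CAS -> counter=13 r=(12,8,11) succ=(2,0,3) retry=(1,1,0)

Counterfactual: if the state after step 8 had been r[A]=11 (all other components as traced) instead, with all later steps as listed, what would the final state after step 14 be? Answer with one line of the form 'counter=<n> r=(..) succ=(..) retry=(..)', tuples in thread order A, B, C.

counter=13 r=(12,8,11) succ=(2,0,3) retry=(1,1,0)

state after step 8 := counter=10 r=(11,8,10) succ=(1,0,1) retry=(0,1,0)
9. C CAS -> counter=11 r=(11,8,10) succ=(1,0,2) retry=(0,1,0)
10. C LOAD -> counter=11 r=(11,8,11) succ=(1,0,2) retry=(0,1,0)
11. C CAS -> counter=12 r=(11,8,11) succ=(1,0,3) retry=(0,1,0)
12. A CAS -> counter=12 r=(11,8,11) succ=(1,0,3) retry=(1,1,0)
13. A LOAD -> counter=12 r=(12,8,11) succ=(1,0,3) retry=(1,1,0)
14. A CAS -> counter=13 r=(12,8,11) succ=(2,0,3) retry=(1,1,0)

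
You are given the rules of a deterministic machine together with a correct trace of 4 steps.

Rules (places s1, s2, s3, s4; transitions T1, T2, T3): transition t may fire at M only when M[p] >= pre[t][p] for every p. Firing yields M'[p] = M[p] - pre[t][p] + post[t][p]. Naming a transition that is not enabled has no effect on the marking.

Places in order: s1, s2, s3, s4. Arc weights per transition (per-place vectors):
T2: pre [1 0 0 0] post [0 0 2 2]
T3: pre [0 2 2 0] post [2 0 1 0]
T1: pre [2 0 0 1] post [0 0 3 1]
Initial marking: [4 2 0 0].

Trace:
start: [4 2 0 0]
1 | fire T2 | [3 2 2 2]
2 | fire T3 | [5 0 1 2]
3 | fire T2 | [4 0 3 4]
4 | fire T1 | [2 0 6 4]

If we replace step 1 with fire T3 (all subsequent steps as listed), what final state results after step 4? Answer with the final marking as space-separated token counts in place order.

(re-executing from step 1 with the substitution; state before step 1: [4 2 0 0])
1 | fire T3 | [4 2 0 0]
2 | fire T3 | [4 2 0 0]
3 | fire T2 | [3 2 2 2]
4 | fire T1 | [1 2 5 2]

1 2 5 2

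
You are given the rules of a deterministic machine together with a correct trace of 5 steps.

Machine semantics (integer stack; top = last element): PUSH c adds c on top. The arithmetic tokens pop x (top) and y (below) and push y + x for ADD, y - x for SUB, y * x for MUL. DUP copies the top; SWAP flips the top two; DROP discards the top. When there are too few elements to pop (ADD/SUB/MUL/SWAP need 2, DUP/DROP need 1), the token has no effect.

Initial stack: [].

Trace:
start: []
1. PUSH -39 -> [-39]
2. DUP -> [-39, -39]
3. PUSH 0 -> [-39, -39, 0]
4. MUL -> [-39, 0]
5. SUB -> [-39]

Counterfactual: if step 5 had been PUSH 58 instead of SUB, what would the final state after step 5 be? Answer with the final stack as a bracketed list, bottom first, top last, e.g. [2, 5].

(re-executing from step 5 with the substitution; state before step 5: [-39, 0])
5. PUSH 58 -> [-39, 0, 58]

[-39, 0, 58]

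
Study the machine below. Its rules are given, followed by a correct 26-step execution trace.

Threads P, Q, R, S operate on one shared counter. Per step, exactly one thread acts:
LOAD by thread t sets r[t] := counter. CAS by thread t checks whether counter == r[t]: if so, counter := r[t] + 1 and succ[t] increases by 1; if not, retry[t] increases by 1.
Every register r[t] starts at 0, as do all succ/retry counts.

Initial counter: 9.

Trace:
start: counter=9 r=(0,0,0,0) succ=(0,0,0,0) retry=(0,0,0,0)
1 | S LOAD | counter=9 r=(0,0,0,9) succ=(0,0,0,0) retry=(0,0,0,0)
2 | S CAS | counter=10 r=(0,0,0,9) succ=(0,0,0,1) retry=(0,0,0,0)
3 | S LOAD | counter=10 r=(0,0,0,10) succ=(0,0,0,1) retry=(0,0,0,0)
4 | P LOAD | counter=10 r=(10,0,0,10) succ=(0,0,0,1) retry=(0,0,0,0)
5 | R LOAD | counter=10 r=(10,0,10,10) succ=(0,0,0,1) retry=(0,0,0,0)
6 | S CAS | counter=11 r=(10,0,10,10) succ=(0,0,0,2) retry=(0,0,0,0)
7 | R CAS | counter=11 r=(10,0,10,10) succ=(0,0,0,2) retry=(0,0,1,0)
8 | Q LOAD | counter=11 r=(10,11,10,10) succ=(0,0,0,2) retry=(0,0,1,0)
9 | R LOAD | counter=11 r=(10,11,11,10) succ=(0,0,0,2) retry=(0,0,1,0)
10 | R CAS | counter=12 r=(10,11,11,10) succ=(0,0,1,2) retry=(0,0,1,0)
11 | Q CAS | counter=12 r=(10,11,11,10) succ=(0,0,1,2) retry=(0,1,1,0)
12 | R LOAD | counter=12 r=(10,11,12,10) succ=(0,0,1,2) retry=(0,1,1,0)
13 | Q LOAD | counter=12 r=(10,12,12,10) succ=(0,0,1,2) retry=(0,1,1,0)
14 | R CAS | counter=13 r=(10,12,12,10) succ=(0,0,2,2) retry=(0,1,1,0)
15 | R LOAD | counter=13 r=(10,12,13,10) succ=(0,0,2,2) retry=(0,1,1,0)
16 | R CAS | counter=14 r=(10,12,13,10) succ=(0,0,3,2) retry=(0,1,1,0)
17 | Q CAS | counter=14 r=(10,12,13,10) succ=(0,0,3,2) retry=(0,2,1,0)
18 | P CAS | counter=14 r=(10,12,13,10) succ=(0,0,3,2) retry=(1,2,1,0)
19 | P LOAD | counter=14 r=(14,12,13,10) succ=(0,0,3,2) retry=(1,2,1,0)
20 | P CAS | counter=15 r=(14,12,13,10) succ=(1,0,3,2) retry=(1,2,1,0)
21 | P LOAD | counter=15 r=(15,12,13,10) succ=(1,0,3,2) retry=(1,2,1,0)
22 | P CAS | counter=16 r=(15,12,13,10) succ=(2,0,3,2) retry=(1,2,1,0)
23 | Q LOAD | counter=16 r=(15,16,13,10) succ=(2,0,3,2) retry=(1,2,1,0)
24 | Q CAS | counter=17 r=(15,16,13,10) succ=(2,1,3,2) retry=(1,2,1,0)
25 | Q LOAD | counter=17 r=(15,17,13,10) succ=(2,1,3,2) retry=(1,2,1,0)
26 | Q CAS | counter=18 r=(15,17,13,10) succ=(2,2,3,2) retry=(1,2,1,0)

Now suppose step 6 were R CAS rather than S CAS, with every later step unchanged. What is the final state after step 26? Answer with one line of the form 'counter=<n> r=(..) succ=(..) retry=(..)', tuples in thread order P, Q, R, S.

(re-executing from step 6 with the substitution; state before step 6: counter=10 r=(10,0,10,10) succ=(0,0,0,1) retry=(0,0,0,0))
6 | R CAS | counter=11 r=(10,0,10,10) succ=(0,0,1,1) retry=(0,0,0,0)
7 | R CAS | counter=11 r=(10,0,10,10) succ=(0,0,1,1) retry=(0,0,1,0)
8 | Q LOAD | counter=11 r=(10,11,10,10) succ=(0,0,1,1) retry=(0,0,1,0)
9 | R LOAD | counter=11 r=(10,11,11,10) succ=(0,0,1,1) retry=(0,0,1,0)
10 | R CAS | counter=12 r=(10,11,11,10) succ=(0,0,2,1) retry=(0,0,1,0)
11 | Q CAS | counter=12 r=(10,11,11,10) succ=(0,0,2,1) retry=(0,1,1,0)
12 | R LOAD | counter=12 r=(10,11,12,10) succ=(0,0,2,1) retry=(0,1,1,0)
13 | Q LOAD | counter=12 r=(10,12,12,10) succ=(0,0,2,1) retry=(0,1,1,0)
14 | R CAS | counter=13 r=(10,12,12,10) succ=(0,0,3,1) retry=(0,1,1,0)
15 | R LOAD | counter=13 r=(10,12,13,10) succ=(0,0,3,1) retry=(0,1,1,0)
16 | R CAS | counter=14 r=(10,12,13,10) succ=(0,0,4,1) retry=(0,1,1,0)
17 | Q CAS | counter=14 r=(10,12,13,10) succ=(0,0,4,1) retry=(0,2,1,0)
18 | P CAS | counter=14 r=(10,12,13,10) succ=(0,0,4,1) retry=(1,2,1,0)
19 | P LOAD | counter=14 r=(14,12,13,10) succ=(0,0,4,1) retry=(1,2,1,0)
20 | P CAS | counter=15 r=(14,12,13,10) succ=(1,0,4,1) retry=(1,2,1,0)
21 | P LOAD | counter=15 r=(15,12,13,10) succ=(1,0,4,1) retry=(1,2,1,0)
22 | P CAS | counter=16 r=(15,12,13,10) succ=(2,0,4,1) retry=(1,2,1,0)
23 | Q LOAD | counter=16 r=(15,16,13,10) succ=(2,0,4,1) retry=(1,2,1,0)
24 | Q CAS | counter=17 r=(15,16,13,10) succ=(2,1,4,1) retry=(1,2,1,0)
25 | Q LOAD | counter=17 r=(15,17,13,10) succ=(2,1,4,1) retry=(1,2,1,0)
26 | Q CAS | counter=18 r=(15,17,13,10) succ=(2,2,4,1) retry=(1,2,1,0)

counter=18 r=(15,17,13,10) succ=(2,2,4,1) retry=(1,2,1,0)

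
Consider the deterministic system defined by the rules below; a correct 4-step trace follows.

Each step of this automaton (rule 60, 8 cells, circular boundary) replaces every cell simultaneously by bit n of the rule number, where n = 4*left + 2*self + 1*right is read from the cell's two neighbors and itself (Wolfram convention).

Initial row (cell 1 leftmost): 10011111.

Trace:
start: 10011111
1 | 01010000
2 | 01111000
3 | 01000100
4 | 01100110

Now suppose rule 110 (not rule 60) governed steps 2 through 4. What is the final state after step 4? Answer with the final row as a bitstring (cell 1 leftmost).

(re-executing steps 2..4 under rule 110; state before step 2: 01010000)
2 | 11110000
3 | 10010001
4 | 10110011

10110011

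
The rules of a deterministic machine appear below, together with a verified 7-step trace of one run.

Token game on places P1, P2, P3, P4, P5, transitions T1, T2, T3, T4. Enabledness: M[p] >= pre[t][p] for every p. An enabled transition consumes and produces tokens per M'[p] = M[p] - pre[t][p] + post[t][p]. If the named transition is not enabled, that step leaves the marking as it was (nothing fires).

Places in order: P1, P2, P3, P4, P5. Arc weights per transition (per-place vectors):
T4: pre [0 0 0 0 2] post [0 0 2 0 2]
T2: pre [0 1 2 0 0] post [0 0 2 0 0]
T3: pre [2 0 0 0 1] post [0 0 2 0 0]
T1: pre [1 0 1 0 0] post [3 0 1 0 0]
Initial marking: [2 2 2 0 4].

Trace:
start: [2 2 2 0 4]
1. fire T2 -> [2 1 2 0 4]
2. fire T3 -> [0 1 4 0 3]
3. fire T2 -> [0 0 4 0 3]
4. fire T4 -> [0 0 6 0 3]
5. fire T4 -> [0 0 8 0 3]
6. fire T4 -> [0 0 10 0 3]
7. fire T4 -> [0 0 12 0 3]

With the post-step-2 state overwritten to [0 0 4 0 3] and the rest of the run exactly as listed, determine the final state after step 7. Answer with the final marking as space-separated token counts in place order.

state after step 2 := [0 0 4 0 3]
3. fire T2 -> [0 0 4 0 3]
4. fire T4 -> [0 0 6 0 3]
5. fire T4 -> [0 0 8 0 3]
6. fire T4 -> [0 0 10 0 3]
7. fire T4 -> [0 0 12 0 3]

0 0 12 0 3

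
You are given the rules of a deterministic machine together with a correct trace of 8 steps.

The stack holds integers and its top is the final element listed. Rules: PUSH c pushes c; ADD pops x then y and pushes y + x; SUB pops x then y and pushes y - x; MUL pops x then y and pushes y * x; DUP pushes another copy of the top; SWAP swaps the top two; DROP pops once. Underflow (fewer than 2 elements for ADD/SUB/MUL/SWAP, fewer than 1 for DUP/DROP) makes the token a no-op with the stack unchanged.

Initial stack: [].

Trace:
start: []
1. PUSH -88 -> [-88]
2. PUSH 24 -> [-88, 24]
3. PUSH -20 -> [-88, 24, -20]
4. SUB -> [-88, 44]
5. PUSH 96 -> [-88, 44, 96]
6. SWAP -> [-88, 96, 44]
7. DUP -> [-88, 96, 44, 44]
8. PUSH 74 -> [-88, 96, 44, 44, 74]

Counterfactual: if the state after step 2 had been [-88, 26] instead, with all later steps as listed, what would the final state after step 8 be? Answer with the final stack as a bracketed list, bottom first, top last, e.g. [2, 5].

[-88, 96, 46, 46, 74]

state after step 2 := [-88, 26]
3. PUSH -20 -> [-88, 26, -20]
4. SUB -> [-88, 46]
5. PUSH 96 -> [-88, 46, 96]
6. SWAP -> [-88, 96, 46]
7. DUP -> [-88, 96, 46, 46]
8. PUSH 74 -> [-88, 96, 46, 46, 74]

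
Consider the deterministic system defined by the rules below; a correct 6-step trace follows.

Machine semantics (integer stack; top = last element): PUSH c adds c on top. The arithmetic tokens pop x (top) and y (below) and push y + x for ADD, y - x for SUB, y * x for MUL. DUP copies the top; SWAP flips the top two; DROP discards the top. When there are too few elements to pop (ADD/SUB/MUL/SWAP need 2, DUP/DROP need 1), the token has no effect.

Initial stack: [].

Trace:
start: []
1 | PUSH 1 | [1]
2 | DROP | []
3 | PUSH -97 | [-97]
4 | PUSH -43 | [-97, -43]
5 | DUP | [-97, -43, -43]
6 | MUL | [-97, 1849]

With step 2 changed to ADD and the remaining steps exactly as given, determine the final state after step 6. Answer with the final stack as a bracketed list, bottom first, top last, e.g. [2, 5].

[1, -97, 1849]

(re-executing from step 2 with the substitution; state before step 2: [1])
2 | ADD | [1]
3 | PUSH -97 | [1, -97]
4 | PUSH -43 | [1, -97, -43]
5 | DUP | [1, -97, -43, -43]
6 | MUL | [1, -97, 1849]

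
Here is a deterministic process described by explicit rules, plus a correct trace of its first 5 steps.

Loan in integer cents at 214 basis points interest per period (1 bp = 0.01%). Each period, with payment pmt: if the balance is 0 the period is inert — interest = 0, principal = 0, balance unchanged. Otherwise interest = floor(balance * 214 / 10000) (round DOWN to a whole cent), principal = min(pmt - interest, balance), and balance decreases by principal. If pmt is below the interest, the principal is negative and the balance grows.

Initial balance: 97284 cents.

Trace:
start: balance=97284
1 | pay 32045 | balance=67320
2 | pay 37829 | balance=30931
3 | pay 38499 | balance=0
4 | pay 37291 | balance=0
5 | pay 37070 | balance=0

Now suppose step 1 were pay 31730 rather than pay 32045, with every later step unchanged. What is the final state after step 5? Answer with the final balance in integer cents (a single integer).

0

(re-executing from step 1 with the substitution; state before step 1: balance=97284)
1 | pay 31730 | balance=67635
2 | pay 37829 | balance=31253
3 | pay 38499 | balance=0
4 | pay 37291 | balance=0
5 | pay 37070 | balance=0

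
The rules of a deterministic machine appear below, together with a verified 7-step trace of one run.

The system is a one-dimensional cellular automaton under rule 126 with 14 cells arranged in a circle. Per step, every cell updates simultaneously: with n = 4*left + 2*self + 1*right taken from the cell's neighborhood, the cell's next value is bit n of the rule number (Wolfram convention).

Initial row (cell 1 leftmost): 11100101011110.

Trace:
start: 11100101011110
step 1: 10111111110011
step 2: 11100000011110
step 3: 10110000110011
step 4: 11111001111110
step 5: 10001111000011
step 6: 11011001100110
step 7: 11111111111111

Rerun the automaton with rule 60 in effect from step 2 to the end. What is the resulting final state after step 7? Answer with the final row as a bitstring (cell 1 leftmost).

(re-executing steps 2..7 under rule 60; state before step 2: 10111111110011)
step 2: 01100000001010
step 3: 01010000001111
step 4: 11111000001000
step 5: 10000100001100
step 6: 11000110001010
step 7: 10100101001111

10100101001111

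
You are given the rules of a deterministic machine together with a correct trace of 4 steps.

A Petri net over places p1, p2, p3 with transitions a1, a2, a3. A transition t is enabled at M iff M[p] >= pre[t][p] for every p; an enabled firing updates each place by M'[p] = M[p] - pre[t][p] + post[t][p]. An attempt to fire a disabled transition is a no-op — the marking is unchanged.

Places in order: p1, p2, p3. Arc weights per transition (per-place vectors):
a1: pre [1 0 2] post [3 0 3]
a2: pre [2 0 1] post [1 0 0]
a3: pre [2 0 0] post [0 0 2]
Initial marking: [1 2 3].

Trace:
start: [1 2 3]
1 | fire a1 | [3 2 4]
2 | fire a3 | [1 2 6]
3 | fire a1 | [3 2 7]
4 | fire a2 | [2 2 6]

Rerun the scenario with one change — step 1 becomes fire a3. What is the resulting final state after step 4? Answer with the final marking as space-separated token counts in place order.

2 2 3

(re-executing from step 1 with the substitution; state before step 1: [1 2 3])
1 | fire a3 | [1 2 3]
2 | fire a3 | [1 2 3]
3 | fire a1 | [3 2 4]
4 | fire a2 | [2 2 3]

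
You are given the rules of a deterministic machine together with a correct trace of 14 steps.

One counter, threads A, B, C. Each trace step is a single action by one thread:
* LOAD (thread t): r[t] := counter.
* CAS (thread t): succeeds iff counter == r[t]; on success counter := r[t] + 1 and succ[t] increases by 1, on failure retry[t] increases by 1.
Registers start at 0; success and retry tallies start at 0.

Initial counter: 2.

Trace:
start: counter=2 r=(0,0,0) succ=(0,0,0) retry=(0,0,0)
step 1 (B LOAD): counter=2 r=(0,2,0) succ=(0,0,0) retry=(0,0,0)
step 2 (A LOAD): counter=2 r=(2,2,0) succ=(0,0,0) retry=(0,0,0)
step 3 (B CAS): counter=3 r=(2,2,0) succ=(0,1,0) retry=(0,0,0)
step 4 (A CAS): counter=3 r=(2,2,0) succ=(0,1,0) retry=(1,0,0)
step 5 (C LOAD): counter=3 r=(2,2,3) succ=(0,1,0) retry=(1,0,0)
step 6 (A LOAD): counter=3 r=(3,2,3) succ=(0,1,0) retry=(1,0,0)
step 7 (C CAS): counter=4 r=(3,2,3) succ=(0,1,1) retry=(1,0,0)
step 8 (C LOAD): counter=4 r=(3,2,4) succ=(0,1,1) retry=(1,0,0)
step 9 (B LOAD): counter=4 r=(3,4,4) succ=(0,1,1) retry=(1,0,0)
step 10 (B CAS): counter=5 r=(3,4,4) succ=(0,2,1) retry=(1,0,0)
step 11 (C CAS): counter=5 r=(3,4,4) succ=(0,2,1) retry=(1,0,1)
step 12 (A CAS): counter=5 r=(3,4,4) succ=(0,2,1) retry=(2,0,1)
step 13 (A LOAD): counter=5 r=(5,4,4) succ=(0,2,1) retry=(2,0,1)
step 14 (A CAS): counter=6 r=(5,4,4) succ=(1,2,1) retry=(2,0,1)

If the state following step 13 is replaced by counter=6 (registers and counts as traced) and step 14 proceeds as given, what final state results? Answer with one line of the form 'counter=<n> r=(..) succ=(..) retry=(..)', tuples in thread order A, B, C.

state after step 13 := counter=6 r=(5,4,4) succ=(0,2,1) retry=(2,0,1)
step 14 (A CAS): counter=6 r=(5,4,4) succ=(0,2,1) retry=(3,0,1)

counter=6 r=(5,4,4) succ=(0,2,1) retry=(3,0,1)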